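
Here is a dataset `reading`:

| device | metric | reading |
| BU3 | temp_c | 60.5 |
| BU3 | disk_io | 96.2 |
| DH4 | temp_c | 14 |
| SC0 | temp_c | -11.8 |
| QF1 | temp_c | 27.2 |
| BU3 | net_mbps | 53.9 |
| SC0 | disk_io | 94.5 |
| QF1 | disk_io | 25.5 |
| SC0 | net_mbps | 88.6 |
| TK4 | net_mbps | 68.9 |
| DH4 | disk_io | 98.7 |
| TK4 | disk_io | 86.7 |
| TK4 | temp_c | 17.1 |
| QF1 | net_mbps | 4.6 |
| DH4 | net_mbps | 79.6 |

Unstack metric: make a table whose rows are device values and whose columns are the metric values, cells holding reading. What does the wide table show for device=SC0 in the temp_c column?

Wide layout: rows indexed by device, columns are the 3 distinct metric values (temp_c, disk_io, net_mbps).
Cell (device=SC0, metric=temp_c) draws from the long row where device=SC0 and metric=temp_c, which has reading=-11.8.

-11.8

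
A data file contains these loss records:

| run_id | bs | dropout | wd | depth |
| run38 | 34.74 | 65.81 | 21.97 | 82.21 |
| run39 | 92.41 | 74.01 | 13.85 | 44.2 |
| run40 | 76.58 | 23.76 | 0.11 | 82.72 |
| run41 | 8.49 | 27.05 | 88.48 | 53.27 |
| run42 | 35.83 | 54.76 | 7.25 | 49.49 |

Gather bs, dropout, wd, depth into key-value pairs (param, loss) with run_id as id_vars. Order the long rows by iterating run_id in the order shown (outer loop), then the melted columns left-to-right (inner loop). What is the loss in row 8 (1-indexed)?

20 rows total (5 × 4). Row 8: index ⌊(8-1)/4⌋ = 1 into run_id → run39; (8-1) mod 4 = 3 into the melted columns → depth.
So row 8 is (run39, depth, 44.2); loss = 44.2.

44.2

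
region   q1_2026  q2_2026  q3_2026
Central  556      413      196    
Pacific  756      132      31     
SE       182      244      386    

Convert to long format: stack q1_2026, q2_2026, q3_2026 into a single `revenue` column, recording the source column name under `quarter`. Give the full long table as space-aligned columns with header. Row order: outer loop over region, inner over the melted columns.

region   quarter  revenue
Central  q1_2026  556    
Central  q2_2026  413    
Central  q3_2026  196    
Pacific  q1_2026  756    
Pacific  q2_2026  132    
Pacific  q3_2026  31     
SE       q1_2026  182    
SE       q2_2026  244    
SE       q3_2026  386    

Each (region, column) pair becomes one row: 3 × 3 = 9 rows.
For example, (Central, q1_2026) → revenue=556.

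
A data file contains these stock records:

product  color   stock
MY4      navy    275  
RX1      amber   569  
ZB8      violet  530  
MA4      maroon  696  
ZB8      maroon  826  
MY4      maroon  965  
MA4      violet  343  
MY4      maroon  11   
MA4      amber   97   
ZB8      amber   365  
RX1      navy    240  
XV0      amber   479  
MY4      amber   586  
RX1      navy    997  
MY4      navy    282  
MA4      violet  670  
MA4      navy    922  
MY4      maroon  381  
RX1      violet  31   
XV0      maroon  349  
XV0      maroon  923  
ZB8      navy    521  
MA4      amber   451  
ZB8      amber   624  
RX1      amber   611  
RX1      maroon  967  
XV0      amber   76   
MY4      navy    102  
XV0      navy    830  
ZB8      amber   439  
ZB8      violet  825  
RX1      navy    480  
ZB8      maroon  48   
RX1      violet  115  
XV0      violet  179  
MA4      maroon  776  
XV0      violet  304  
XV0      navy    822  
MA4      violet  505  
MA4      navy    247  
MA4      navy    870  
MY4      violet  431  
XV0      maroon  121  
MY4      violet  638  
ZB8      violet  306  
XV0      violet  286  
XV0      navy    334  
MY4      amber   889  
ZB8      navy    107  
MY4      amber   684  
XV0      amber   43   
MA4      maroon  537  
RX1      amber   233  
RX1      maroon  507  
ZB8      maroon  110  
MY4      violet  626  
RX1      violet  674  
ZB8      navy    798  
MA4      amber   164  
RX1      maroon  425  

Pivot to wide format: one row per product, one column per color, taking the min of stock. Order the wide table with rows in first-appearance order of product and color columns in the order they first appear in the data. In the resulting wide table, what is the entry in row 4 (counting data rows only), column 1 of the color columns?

With rows in first-appearance order of product, row 4 is product=MA4. color columns in first-appearance order: navy, amber, violet, maroon; column 1 is navy.
Long rows with product=MA4, color=navy: min(922, 247, 870) = 247.

247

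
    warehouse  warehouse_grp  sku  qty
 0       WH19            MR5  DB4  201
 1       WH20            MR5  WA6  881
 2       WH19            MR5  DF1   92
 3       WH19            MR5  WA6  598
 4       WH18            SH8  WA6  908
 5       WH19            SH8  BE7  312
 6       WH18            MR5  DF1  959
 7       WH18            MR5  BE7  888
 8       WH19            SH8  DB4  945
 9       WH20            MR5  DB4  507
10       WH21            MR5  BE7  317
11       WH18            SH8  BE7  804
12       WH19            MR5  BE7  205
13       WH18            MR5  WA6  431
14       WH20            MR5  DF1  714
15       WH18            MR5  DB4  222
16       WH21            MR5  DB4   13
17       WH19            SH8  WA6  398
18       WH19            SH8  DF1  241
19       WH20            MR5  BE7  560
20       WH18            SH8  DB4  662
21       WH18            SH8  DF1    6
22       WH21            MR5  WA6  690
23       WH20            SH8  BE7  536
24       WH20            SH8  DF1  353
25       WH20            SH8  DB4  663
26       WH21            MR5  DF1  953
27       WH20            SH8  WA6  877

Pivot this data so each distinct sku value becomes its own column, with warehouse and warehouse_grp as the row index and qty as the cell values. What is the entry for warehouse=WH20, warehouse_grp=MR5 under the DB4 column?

Wide layout: rows indexed by warehouse and warehouse_grp, columns are the 4 distinct sku values (DB4, WA6, DF1, BE7).
Cell (warehouse=WH20, warehouse_grp=MR5, sku=DB4) draws from the long row where warehouse=WH20, warehouse_grp=MR5 and sku=DB4, which has qty=507.

507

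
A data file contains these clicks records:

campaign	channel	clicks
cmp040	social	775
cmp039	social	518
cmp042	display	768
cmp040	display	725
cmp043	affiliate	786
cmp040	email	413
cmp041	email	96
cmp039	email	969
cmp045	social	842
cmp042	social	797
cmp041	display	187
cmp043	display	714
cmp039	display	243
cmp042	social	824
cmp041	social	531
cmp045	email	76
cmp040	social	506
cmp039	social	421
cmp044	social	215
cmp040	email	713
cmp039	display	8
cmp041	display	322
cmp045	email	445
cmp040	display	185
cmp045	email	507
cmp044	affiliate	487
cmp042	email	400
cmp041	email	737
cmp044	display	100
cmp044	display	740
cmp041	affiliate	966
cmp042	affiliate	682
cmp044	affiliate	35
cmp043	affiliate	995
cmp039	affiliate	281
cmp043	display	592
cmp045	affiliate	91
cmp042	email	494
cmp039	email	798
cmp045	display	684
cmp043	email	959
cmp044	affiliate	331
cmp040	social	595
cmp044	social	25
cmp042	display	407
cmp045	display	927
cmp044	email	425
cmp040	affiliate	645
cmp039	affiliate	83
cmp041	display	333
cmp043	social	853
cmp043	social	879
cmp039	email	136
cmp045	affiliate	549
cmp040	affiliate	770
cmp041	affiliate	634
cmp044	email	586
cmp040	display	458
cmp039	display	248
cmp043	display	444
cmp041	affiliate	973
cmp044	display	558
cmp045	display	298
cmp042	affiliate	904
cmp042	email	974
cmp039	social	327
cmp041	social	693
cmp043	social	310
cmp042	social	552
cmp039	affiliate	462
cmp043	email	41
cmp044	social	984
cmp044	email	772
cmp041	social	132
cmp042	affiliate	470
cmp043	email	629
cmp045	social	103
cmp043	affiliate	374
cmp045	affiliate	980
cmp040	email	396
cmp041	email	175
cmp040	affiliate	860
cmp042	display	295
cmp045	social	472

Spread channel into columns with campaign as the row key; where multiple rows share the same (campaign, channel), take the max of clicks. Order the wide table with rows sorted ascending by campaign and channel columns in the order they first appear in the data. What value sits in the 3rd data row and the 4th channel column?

737

With rows sorted ascending by campaign, row 3 is campaign=cmp041. channel columns in first-appearance order: social, display, affiliate, email; column 4 is email.
Long rows with campaign=cmp041, channel=email: max(96, 737, 175) = 737.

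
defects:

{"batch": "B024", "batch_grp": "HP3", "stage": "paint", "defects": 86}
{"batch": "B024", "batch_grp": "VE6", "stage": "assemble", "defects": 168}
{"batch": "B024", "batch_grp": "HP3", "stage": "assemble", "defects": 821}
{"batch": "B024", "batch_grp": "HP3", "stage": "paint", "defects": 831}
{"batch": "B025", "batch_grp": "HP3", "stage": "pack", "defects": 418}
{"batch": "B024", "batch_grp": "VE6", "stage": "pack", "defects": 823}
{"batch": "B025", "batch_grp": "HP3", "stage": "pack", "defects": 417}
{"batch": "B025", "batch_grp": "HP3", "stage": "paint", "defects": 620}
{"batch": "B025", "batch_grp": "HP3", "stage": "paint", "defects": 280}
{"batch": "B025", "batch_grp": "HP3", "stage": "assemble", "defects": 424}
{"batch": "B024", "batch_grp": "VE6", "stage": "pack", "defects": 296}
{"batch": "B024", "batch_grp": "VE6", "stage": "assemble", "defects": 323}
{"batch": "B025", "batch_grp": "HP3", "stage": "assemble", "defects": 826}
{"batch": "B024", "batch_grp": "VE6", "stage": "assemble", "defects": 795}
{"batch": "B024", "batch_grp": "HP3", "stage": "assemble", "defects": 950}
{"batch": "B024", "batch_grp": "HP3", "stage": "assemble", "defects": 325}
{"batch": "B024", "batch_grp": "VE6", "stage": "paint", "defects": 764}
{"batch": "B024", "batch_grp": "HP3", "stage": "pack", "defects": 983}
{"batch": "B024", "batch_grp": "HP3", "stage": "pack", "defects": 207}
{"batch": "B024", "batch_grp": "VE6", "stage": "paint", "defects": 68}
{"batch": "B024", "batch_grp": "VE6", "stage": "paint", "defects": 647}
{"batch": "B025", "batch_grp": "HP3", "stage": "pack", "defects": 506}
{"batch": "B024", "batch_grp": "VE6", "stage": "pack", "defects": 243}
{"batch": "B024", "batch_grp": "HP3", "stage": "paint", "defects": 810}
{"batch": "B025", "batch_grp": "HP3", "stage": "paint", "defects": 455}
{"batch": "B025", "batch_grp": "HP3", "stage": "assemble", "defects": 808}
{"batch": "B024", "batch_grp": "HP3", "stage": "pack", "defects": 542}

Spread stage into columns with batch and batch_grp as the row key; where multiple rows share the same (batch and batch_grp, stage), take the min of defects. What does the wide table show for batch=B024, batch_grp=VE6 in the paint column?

68

Rows with batch=B024, batch_grp=VE6 and stage=paint: defects values are 764, 68, 647.
min(764, 68, 647) = 68.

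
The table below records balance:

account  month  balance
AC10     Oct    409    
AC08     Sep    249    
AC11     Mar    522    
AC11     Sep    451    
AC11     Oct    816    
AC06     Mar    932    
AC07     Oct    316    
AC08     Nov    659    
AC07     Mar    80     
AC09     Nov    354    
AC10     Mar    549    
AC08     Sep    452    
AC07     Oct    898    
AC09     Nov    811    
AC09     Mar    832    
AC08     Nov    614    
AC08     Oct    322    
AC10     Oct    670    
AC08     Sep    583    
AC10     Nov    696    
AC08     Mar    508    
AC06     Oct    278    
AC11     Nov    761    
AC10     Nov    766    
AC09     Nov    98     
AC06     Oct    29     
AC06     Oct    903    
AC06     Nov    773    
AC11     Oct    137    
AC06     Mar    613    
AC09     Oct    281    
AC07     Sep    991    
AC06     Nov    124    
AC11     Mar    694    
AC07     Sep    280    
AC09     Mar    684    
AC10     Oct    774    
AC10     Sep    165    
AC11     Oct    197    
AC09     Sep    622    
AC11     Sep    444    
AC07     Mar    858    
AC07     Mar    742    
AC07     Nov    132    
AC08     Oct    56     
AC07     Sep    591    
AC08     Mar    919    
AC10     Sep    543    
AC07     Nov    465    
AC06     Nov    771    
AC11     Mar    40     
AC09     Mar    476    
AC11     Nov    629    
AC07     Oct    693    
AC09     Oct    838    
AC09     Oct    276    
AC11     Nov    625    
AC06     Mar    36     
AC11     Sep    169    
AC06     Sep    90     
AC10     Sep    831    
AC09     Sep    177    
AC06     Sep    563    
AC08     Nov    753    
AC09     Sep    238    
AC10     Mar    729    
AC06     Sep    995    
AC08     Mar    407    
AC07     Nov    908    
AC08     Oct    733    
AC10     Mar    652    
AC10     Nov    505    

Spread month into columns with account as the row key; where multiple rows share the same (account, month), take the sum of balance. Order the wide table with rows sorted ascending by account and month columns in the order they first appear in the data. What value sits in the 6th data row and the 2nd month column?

With rows sorted ascending by account, row 6 is account=AC11. month columns in first-appearance order: Oct, Sep, Mar, Nov; column 2 is Sep.
Long rows with account=AC11, month=Sep: 451 + 444 + 169 = 1064.

1064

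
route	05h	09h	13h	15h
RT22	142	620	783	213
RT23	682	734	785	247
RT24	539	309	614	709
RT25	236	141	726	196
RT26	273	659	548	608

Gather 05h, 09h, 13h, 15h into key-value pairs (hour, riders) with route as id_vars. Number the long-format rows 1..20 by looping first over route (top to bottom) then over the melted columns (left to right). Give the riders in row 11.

20 rows total (5 × 4). Row 11: index ⌊(11-1)/4⌋ = 2 into route → RT24; (11-1) mod 4 = 2 into the melted columns → 13h.
So row 11 is (RT24, 13h, 614); riders = 614.

614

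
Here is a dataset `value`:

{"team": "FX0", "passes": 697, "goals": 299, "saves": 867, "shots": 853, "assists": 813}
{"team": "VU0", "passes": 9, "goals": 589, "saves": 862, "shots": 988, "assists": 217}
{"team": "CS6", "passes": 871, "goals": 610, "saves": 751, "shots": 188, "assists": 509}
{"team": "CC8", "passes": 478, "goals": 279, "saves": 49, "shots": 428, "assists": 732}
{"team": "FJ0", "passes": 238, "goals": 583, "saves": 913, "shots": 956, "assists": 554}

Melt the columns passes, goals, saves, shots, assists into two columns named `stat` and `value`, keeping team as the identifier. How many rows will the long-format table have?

25

5 team values × 5 melted columns = 25 rows.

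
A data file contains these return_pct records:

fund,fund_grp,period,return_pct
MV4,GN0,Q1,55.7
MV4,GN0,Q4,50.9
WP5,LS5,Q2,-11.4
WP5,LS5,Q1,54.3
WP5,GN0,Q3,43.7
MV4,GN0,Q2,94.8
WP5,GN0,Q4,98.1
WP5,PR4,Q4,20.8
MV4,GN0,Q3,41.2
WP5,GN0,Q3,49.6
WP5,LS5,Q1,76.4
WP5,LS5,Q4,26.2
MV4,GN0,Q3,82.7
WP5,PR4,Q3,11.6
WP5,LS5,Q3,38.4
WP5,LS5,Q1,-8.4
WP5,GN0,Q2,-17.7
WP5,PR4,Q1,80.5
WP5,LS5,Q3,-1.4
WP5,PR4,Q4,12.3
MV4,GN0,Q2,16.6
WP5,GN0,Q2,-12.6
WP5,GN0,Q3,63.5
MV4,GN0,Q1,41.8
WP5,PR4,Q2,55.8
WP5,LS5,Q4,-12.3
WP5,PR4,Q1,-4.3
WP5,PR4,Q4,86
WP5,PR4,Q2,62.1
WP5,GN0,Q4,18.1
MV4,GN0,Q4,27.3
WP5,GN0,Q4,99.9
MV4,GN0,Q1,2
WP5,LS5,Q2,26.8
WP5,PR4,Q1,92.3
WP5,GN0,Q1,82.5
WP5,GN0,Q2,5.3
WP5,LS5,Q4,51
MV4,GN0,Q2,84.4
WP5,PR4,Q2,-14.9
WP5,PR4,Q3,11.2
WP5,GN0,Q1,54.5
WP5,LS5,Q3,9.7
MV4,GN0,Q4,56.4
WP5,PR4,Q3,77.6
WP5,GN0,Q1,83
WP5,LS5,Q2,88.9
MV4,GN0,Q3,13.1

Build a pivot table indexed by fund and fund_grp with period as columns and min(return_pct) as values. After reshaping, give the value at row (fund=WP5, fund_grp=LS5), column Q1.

Rows with fund=WP5, fund_grp=LS5 and period=Q1: return_pct values are 54.3, 76.4, -8.4.
min(54.3, 76.4, -8.4) = -8.4.

-8.4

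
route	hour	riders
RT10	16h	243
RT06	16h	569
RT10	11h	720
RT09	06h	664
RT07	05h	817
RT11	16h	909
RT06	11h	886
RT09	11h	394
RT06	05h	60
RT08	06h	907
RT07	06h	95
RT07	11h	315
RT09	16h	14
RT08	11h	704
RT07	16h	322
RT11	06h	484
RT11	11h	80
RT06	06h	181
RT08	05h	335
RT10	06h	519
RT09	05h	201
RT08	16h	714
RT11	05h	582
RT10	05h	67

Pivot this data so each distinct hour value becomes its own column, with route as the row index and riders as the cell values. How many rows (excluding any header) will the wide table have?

6

6 distinct route values → 6 rows.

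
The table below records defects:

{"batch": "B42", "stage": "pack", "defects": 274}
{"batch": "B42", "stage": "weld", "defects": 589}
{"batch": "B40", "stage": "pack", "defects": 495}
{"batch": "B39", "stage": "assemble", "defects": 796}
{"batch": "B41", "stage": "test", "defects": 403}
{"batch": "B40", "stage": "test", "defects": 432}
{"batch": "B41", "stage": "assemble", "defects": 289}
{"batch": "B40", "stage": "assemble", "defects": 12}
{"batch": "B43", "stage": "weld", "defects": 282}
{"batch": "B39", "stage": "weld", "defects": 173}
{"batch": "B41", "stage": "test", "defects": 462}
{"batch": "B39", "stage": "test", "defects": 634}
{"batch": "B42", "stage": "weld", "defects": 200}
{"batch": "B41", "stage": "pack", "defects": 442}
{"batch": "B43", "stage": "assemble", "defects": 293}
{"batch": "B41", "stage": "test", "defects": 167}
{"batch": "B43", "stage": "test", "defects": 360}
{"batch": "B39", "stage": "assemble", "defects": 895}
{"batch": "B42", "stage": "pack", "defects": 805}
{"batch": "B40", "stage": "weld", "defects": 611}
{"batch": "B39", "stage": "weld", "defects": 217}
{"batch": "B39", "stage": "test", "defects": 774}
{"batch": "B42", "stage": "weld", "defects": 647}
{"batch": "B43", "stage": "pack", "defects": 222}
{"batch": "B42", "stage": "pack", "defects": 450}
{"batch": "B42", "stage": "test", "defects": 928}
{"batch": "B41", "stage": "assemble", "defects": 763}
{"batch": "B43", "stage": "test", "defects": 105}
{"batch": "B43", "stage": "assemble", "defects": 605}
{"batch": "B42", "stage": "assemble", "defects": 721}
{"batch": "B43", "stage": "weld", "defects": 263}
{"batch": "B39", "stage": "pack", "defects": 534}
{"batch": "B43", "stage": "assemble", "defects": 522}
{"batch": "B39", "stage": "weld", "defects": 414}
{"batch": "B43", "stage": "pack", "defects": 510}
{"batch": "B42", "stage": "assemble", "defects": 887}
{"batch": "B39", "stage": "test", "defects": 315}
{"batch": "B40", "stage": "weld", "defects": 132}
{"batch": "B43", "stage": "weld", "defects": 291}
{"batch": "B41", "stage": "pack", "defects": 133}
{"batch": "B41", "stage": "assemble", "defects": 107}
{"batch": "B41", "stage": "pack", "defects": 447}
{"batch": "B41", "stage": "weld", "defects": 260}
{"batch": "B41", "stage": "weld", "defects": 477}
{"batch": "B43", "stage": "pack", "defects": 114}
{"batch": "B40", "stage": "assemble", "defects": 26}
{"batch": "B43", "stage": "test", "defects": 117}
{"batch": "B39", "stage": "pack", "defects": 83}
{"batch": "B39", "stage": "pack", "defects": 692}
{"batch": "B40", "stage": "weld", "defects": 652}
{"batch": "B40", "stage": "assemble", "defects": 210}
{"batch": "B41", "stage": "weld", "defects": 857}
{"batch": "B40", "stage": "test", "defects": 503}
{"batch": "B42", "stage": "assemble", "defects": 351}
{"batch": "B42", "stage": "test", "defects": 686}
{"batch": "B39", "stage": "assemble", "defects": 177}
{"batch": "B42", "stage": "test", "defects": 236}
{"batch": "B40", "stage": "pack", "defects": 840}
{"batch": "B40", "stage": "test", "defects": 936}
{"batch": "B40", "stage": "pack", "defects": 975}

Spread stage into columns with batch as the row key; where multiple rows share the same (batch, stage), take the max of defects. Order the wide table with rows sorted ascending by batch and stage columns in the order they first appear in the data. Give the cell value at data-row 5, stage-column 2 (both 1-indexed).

291

With rows sorted ascending by batch, row 5 is batch=B43. stage columns in first-appearance order: pack, weld, assemble, test; column 2 is weld.
Long rows with batch=B43, stage=weld: max(282, 263, 291) = 291.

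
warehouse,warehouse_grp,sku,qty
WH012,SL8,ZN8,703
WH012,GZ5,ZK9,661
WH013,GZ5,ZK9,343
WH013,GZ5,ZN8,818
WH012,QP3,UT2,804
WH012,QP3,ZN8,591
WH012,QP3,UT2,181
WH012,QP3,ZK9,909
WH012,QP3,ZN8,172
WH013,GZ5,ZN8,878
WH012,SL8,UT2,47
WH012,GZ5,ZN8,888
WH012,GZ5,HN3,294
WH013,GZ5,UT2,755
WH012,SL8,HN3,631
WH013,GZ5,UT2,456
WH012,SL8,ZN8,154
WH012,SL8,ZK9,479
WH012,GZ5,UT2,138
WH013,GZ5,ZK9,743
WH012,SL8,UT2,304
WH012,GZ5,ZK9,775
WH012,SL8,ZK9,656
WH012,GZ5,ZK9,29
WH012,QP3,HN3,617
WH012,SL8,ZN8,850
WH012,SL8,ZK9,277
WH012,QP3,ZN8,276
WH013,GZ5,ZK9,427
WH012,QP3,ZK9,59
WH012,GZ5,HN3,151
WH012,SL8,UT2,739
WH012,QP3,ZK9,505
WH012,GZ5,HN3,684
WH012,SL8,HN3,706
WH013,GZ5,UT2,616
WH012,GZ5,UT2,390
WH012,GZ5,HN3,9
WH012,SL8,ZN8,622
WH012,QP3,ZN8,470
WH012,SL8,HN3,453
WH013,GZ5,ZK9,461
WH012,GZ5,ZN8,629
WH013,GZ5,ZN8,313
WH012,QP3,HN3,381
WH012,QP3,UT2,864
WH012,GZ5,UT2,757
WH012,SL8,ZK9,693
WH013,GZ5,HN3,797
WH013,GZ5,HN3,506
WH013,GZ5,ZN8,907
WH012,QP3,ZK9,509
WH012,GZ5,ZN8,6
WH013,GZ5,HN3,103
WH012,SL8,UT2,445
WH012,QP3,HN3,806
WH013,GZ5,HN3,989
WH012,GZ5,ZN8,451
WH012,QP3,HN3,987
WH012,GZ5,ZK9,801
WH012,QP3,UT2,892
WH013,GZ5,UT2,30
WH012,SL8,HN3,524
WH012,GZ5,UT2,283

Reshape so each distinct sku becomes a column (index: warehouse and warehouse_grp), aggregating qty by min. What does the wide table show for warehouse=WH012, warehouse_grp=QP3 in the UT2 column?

181

Rows with warehouse=WH012, warehouse_grp=QP3 and sku=UT2: qty values are 804, 181, 864, 892.
min(804, 181, 864, 892) = 181.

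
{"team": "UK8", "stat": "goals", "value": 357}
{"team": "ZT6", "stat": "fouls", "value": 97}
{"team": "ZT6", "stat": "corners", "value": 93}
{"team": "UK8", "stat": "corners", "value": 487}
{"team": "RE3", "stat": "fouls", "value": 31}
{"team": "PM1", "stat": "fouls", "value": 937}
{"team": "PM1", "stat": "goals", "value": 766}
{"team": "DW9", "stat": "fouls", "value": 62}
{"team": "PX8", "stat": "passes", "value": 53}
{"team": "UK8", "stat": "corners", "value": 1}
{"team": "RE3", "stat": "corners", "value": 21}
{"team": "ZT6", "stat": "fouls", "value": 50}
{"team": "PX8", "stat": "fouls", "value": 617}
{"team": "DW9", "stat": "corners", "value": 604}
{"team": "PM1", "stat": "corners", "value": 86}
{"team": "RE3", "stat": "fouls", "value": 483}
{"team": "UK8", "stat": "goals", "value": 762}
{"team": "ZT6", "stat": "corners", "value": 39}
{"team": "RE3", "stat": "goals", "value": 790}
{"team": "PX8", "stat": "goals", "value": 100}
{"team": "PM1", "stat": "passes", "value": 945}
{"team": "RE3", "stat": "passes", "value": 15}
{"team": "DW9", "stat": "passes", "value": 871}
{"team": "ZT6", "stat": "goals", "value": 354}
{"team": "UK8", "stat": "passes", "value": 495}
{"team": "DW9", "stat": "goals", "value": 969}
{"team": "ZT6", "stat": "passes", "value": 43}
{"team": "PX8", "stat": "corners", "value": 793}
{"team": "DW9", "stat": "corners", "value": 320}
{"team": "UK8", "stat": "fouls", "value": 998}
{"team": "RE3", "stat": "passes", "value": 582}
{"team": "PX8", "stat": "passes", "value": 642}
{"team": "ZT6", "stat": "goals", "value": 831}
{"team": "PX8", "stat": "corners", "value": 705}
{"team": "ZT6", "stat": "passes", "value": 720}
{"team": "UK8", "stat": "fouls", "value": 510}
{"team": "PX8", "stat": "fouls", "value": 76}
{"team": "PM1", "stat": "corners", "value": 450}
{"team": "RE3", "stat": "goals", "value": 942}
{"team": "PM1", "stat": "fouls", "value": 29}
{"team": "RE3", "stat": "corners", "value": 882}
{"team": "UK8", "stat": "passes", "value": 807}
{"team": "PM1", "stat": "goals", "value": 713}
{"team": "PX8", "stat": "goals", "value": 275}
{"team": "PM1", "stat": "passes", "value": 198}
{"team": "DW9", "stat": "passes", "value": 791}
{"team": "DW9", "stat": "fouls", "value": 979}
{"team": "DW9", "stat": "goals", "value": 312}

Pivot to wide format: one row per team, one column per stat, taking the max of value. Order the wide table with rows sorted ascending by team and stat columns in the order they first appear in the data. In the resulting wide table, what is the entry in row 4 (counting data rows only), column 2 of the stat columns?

483

With rows sorted ascending by team, row 4 is team=RE3. stat columns in first-appearance order: goals, fouls, corners, passes; column 2 is fouls.
Long rows with team=RE3, stat=fouls: max(31, 483) = 483.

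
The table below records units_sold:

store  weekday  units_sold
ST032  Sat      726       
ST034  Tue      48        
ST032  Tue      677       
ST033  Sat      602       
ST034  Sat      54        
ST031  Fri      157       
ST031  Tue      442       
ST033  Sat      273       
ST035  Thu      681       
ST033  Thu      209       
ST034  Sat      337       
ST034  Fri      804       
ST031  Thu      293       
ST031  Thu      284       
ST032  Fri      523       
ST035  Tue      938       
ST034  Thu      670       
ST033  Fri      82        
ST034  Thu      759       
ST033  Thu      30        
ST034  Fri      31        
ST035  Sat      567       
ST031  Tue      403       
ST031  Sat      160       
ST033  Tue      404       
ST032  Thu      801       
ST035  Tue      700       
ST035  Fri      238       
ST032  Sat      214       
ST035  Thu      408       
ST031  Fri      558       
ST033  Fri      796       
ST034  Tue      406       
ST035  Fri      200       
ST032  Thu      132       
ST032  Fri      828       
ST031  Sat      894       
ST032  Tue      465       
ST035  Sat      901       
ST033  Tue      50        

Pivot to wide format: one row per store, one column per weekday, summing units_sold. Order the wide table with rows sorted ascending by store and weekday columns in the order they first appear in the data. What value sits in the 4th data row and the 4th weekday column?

With rows sorted ascending by store, row 4 is store=ST034. weekday columns in first-appearance order: Sat, Tue, Fri, Thu; column 4 is Thu.
Long rows with store=ST034, weekday=Thu: 670 + 759 = 1429.

1429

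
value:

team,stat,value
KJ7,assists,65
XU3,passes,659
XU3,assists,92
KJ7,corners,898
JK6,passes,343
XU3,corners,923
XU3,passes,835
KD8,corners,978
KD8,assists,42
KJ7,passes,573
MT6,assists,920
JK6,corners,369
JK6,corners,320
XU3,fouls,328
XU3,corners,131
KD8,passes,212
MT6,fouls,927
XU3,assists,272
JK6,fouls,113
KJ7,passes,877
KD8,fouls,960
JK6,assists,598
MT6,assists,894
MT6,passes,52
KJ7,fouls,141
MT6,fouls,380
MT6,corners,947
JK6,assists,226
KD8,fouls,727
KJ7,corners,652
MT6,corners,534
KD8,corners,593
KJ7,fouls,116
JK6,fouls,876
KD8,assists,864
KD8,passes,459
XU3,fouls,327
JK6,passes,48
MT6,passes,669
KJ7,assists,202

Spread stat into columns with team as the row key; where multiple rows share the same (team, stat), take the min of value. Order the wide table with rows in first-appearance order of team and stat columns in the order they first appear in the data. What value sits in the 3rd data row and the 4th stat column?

113

With rows in first-appearance order of team, row 3 is team=JK6. stat columns in first-appearance order: assists, passes, corners, fouls; column 4 is fouls.
Long rows with team=JK6, stat=fouls: min(113, 876) = 113.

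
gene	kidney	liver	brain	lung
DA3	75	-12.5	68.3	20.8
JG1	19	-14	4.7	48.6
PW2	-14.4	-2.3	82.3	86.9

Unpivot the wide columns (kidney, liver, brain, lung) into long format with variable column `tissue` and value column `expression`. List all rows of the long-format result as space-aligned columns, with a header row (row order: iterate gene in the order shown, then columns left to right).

gene  tissue  expression
DA3   kidney  75        
DA3   liver   -12.5     
DA3   brain   68.3      
DA3   lung    20.8      
JG1   kidney  19        
JG1   liver   -14       
JG1   brain   4.7       
JG1   lung    48.6      
PW2   kidney  -14.4     
PW2   liver   -2.3      
PW2   brain   82.3      
PW2   lung    86.9      

Each (gene, column) pair becomes one row: 3 × 4 = 12 rows.
For example, (DA3, kidney) → expression=75.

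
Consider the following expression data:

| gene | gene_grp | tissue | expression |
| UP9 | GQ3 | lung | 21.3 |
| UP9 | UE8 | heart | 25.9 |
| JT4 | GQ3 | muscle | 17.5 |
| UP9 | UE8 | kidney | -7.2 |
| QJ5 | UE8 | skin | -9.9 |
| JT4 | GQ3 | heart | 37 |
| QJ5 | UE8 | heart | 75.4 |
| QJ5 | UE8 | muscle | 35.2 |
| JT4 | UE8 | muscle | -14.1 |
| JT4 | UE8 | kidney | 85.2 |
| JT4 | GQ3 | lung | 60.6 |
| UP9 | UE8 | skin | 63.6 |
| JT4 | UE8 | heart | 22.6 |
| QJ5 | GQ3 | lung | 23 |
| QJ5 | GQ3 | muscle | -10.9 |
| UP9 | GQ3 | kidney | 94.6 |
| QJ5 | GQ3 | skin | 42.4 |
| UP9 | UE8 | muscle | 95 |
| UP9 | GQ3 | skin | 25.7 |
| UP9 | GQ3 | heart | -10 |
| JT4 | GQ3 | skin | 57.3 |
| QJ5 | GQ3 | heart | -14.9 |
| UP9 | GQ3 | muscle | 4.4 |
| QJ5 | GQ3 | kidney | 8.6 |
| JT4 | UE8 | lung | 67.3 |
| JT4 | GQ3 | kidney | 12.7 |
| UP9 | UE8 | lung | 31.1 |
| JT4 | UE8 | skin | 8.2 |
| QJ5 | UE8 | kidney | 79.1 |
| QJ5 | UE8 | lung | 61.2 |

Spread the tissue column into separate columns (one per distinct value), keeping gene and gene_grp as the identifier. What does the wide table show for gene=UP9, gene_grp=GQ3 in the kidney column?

Wide layout: rows indexed by gene and gene_grp, columns are the 5 distinct tissue values (lung, heart, muscle, kidney, skin).
Cell (gene=UP9, gene_grp=GQ3, tissue=kidney) draws from the long row where gene=UP9, gene_grp=GQ3 and tissue=kidney, which has expression=94.6.

94.6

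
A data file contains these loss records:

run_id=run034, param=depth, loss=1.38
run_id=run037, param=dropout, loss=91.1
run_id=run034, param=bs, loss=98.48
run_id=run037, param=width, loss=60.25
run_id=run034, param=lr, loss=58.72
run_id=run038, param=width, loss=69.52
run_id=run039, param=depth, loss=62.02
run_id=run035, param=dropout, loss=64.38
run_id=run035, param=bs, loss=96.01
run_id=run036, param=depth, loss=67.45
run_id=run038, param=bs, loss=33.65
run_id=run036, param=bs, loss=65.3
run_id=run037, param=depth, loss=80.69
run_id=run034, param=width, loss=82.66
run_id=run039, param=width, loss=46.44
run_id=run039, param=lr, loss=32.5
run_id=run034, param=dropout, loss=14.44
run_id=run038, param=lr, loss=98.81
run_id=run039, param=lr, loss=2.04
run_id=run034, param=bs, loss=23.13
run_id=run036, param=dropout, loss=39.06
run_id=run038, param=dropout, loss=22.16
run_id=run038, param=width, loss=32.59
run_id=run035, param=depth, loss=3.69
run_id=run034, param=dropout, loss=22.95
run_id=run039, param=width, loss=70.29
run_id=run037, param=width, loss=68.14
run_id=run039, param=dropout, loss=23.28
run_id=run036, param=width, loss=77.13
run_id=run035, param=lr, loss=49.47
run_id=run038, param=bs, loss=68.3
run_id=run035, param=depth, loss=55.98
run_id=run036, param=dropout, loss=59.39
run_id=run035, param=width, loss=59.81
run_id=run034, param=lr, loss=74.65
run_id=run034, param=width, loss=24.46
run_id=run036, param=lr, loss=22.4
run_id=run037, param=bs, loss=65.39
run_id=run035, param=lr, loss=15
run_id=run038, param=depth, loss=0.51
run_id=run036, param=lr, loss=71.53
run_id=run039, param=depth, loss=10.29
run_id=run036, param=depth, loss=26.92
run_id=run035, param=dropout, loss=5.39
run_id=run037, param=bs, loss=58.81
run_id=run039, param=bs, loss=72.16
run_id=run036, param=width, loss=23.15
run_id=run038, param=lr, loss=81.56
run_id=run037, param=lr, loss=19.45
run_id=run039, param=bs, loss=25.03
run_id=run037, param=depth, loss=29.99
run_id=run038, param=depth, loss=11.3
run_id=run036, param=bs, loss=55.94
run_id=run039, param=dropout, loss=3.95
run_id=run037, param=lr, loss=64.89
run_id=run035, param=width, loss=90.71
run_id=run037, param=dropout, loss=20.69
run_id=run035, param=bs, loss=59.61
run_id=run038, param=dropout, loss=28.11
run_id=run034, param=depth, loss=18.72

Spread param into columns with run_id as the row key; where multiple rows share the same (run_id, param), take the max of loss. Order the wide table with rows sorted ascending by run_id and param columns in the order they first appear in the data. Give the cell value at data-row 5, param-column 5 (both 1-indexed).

With rows sorted ascending by run_id, row 5 is run_id=run038. param columns in first-appearance order: depth, dropout, bs, width, lr; column 5 is lr.
Long rows with run_id=run038, param=lr: max(98.81, 81.56) = 98.81.

98.81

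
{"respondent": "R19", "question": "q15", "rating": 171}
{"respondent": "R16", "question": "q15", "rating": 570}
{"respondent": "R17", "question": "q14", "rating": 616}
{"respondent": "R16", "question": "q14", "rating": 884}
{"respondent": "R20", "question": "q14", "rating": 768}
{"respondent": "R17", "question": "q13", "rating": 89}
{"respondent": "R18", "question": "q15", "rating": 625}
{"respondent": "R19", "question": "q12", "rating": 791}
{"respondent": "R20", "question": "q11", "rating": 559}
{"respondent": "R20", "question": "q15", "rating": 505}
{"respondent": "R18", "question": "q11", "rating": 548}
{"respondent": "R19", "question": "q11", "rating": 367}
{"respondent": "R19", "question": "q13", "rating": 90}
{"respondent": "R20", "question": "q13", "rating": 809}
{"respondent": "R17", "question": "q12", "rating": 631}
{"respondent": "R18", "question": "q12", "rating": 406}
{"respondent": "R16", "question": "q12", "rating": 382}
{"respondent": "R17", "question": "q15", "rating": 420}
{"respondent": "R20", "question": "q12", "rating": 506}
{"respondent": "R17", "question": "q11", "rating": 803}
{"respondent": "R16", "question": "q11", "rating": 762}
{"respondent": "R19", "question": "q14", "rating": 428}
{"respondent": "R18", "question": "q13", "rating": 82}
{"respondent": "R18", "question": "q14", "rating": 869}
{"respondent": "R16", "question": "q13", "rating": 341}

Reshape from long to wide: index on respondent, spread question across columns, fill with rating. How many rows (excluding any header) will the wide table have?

5

5 distinct respondent values → 5 rows.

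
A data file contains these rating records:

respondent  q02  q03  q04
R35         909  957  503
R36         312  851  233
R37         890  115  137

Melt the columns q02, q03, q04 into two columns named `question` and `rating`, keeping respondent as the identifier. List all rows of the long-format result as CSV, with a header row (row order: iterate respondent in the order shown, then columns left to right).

respondent,question,rating
R35,q02,909
R35,q03,957
R35,q04,503
R36,q02,312
R36,q03,851
R36,q04,233
R37,q02,890
R37,q03,115
R37,q04,137

Each (respondent, column) pair becomes one row: 3 × 3 = 9 rows.
For example, (R35, q02) → rating=909.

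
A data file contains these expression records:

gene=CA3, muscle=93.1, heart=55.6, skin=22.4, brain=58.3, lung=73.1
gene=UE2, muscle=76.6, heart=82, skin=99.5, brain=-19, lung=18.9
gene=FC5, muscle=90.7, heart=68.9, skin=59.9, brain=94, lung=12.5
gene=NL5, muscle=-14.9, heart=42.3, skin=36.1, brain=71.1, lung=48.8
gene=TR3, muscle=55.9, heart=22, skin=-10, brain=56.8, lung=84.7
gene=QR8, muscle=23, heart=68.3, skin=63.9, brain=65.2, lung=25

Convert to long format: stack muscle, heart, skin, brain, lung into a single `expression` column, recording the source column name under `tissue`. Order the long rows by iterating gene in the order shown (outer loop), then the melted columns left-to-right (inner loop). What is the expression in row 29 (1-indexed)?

65.2

30 rows total (6 × 5). Row 29: index ⌊(29-1)/5⌋ = 5 into gene → QR8; (29-1) mod 5 = 3 into the melted columns → brain.
So row 29 is (QR8, brain, 65.2); expression = 65.2.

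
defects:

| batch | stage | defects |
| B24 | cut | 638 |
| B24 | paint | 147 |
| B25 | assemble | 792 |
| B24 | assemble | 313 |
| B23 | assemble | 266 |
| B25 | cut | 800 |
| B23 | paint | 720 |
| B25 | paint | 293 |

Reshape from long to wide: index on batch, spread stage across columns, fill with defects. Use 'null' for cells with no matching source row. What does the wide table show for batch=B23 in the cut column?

No long-format row has batch=B23 and stage=cut, so the cell is null.

null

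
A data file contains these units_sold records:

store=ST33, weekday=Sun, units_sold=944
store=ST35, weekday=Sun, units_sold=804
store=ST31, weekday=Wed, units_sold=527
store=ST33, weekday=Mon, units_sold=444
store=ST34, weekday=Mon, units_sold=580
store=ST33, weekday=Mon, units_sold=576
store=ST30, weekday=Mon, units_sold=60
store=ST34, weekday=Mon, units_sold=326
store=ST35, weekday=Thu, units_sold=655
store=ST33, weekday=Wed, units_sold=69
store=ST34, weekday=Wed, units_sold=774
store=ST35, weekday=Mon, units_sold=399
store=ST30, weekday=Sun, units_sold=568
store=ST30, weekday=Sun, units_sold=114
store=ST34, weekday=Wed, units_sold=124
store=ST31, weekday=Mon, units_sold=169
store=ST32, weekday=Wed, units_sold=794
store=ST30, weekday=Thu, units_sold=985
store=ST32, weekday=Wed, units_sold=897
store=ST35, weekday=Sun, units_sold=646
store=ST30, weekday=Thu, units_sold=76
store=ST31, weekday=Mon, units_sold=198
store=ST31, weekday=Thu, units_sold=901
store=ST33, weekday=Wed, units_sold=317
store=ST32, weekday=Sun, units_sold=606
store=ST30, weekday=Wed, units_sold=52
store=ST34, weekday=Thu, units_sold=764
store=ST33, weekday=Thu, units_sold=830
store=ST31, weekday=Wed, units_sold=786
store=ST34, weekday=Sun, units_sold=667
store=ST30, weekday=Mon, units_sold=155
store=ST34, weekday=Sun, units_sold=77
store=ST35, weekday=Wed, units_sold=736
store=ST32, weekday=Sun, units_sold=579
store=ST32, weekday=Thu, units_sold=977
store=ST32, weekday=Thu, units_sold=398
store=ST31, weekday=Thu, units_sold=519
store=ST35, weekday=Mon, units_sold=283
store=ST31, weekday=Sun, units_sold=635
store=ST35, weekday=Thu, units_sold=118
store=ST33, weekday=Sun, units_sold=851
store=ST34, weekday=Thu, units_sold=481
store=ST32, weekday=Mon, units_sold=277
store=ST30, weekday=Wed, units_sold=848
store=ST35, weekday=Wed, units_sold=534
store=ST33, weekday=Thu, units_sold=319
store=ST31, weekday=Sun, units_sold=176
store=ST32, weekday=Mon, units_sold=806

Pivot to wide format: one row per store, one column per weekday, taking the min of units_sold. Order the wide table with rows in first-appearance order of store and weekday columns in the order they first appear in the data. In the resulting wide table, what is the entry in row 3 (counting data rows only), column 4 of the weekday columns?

With rows in first-appearance order of store, row 3 is store=ST31. weekday columns in first-appearance order: Sun, Wed, Mon, Thu; column 4 is Thu.
Long rows with store=ST31, weekday=Thu: min(901, 519) = 519.

519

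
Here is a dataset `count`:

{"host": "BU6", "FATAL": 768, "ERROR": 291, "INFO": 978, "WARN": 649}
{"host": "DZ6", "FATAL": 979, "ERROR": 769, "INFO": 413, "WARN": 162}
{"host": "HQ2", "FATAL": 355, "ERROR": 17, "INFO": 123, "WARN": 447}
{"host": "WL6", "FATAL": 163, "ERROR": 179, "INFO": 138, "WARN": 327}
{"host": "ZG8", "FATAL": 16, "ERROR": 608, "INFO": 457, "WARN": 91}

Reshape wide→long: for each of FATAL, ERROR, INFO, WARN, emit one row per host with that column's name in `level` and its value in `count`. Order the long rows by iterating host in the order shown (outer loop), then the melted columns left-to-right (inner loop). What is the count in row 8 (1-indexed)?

20 rows total (5 × 4). Row 8: index ⌊(8-1)/4⌋ = 1 into host → DZ6; (8-1) mod 4 = 3 into the melted columns → WARN.
So row 8 is (DZ6, WARN, 162); count = 162.

162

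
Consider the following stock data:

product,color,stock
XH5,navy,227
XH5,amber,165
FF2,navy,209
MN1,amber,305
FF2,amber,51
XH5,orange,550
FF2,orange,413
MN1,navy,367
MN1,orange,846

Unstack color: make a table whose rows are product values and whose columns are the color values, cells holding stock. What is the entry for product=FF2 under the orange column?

Wide layout: rows indexed by product, columns are the 3 distinct color values (navy, amber, orange).
Cell (product=FF2, color=orange) draws from the long row where product=FF2 and color=orange, which has stock=413.

413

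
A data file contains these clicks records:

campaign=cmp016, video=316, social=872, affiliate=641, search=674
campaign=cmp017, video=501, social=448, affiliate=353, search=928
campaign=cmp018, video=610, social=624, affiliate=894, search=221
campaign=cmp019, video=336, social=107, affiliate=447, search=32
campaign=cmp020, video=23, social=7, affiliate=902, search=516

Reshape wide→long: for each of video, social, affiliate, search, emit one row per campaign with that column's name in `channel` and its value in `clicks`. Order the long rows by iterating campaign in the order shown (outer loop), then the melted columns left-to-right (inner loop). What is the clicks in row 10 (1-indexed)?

20 rows total (5 × 4). Row 10: index ⌊(10-1)/4⌋ = 2 into campaign → cmp018; (10-1) mod 4 = 1 into the melted columns → social.
So row 10 is (cmp018, social, 624); clicks = 624.

624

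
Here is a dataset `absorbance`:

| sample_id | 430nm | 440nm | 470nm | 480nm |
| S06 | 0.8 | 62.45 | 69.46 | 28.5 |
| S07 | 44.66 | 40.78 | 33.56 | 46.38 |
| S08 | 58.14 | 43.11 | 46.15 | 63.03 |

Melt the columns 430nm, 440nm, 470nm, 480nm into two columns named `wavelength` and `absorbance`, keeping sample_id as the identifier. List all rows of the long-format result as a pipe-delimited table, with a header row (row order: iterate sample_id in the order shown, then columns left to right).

| sample_id | wavelength | absorbance |
| S06 | 430nm | 0.8 |
| S06 | 440nm | 62.45 |
| S06 | 470nm | 69.46 |
| S06 | 480nm | 28.5 |
| S07 | 430nm | 44.66 |
| S07 | 440nm | 40.78 |
| S07 | 470nm | 33.56 |
| S07 | 480nm | 46.38 |
| S08 | 430nm | 58.14 |
| S08 | 440nm | 43.11 |
| S08 | 470nm | 46.15 |
| S08 | 480nm | 63.03 |

Each (sample_id, column) pair becomes one row: 3 × 4 = 12 rows.
For example, (S06, 430nm) → absorbance=0.8.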